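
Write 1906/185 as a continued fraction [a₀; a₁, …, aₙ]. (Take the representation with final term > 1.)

[10; 3, 3, 3, 2, 2]

1906 = 10·185 + 56
185 = 3·56 + 17
56 = 3·17 + 5
17 = 3·5 + 2
5 = 2·2 + 1
2 = 2·1 + 0  (stop)
So 1906/185 = [10; 3, 3, 3, 2, 2].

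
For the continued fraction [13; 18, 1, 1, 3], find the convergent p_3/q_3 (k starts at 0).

483/37

Using pₖ = aₖpₖ₋₁ + pₖ₋₂, qₖ = aₖqₖ₋₁ + qₖ₋₂ (with p₋₁=1, p₋₂=0, q₋₁=0, q₋₂=1):
  k=0: a=13, p=13, q=1
  k=1: a=18, p=235, q=18
  k=2: a=1, p=248, q=19
  k=3: a=1, p=483, q=37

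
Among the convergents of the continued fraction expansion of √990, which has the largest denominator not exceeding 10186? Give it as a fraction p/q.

√990 = [31; 2, 6, 2, 62, …] (period length 4).
Convergents:
  p_0/q_0 = 31/1
  p_1/q_1 = 63/2
  p_2/q_2 = 409/13
  p_3/q_3 = 881/28
  p_4/q_4 = 55031/1749
  p_5/q_5 = 110943/3526
  p_6/q_6 = 720689/22905
q_5 = 3526 ≤ 10186 < 22905 = q_6, so the answer is 110943/3526.

110943/3526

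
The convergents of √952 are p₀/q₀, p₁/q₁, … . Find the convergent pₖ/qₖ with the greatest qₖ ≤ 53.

√952 = [30; 1, 5, 1, 6, 1, 5, 1, 60, …] (period length 8).
Convergents:
  p_0/q_0 = 30/1
  p_1/q_1 = 31/1
  p_2/q_2 = 185/6
  p_3/q_3 = 216/7
  p_4/q_4 = 1481/48
  p_5/q_5 = 1697/55
q_4 = 48 ≤ 53 < 55 = q_5, so the answer is 1481/48.

1481/48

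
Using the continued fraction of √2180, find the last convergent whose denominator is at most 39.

√2180 = [46; 1, 2, 4, 2, 1, 92, …] (period length 6).
Convergents:
  p_0/q_0 = 46/1
  p_1/q_1 = 47/1
  p_2/q_2 = 140/3
  p_3/q_3 = 607/13
  p_4/q_4 = 1354/29
  p_5/q_5 = 1961/42
q_4 = 29 ≤ 39 < 42 = q_5, so the answer is 1354/29.

1354/29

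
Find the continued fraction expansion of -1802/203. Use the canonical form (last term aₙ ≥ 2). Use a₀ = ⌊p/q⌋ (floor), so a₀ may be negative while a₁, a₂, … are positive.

[-9; 8, 8, 3]

-1802 = -9*203 + 25
203 = 8*25 + 3
25 = 8*3 + 1
3 = 3*1 + 0  (stop)
So -1802/203 = [-9; 8, 8, 3].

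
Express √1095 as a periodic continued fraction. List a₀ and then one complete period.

[33; 11, 66]

a₀ = ⌊√1095⌋ = 33.
With m₀=0, d₀=1 and mₖ₊₁ = dₖaₖ − mₖ, dₖ₊₁ = (n − mₖ₊₁²)/dₖ, aₖ₊₁ = ⌊(a₀+mₖ₊₁)/dₖ₊₁⌋:
  k=1: m=33, d=6, a=11
  k=2: m=33, d=1, a=66
d=1 and a=2a₀=66 at k=2, so the next step gives (m, d) = (33, 6) again — its k=1 value — and the period has length 2.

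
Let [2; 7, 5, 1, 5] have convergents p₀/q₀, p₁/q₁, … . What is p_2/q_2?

77/36

Using pₖ = aₖpₖ₋₁ + pₖ₋₂, qₖ = aₖqₖ₋₁ + qₖ₋₂ (with p₋₁=1, p₋₂=0, q₋₁=0, q₋₂=1):
  k=0: a=2, p=2, q=1
  k=1: a=7, p=15, q=7
  k=2: a=5, p=77, q=36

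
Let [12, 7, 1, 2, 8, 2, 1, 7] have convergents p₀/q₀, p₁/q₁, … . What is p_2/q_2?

Using pₖ = aₖpₖ₋₁ + pₖ₋₂, qₖ = aₖqₖ₋₁ + qₖ₋₂ (with p₋₁=1, p₋₂=0, q₋₁=0, q₋₂=1):
  k=0: a=12, p=12, q=1
  k=1: a=7, p=85, q=7
  k=2: a=1, p=97, q=8

97/8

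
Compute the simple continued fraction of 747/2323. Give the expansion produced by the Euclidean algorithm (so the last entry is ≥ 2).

747 = 0×2323 + 747
2323 = 3×747 + 82
747 = 9×82 + 9
82 = 9×9 + 1
9 = 9×1 + 0  (stop)
So 747/2323 = [0; 3, 9, 9, 9].

[0; 3, 9, 9, 9]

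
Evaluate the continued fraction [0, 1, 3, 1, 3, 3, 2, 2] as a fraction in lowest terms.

Using pₖ = aₖpₖ₋₁ + pₖ₋₂ and qₖ = aₖqₖ₋₁ + qₖ₋₂:
  k=0: a=0, p=0, q=1
  k=1: a=1, p=1, q=1
  k=2: a=3, p=3, q=4
  k=3: a=1, p=4, q=5
  k=4: a=3, p=15, q=19
  k=5: a=3, p=49, q=62
  k=6: a=2, p=113, q=143
  k=7: a=2, p=275, q=348

275/348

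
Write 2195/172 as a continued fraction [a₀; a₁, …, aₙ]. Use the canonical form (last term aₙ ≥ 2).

2195 = 12·172 + 131
172 = 1·131 + 41
131 = 3·41 + 8
41 = 5·8 + 1
8 = 8·1 + 0  (stop)
So 2195/172 = [12; 1, 3, 5, 8].

[12; 1, 3, 5, 8]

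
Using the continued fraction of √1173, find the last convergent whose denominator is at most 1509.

37537/1096

√1173 = [34; 4, 68, …] (period length 2).
Convergents:
  p_0/q_0 = 34/1
  p_1/q_1 = 137/4
  p_2/q_2 = 9350/273
  p_3/q_3 = 37537/1096
  p_4/q_4 = 2561866/74801
q_3 = 1096 ≤ 1509 < 74801 = q_4, so the answer is 37537/1096.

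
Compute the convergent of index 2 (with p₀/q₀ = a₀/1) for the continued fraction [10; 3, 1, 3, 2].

41/4

Using pₖ = aₖpₖ₋₁ + pₖ₋₂, qₖ = aₖqₖ₋₁ + qₖ₋₂ (with p₋₁=1, p₋₂=0, q₋₁=0, q₋₂=1):
  k=0: a=10, p=10, q=1
  k=1: a=3, p=31, q=3
  k=2: a=1, p=41, q=4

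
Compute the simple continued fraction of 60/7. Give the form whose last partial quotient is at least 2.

60 = 8×7 + 4
7 = 1×4 + 3
4 = 1×3 + 1
3 = 3×1 + 0  (stop)
So 60/7 = [8; 1, 1, 3].

[8; 1, 1, 3]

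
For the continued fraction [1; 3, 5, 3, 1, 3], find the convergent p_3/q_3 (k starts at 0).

67/51

Using pₖ = aₖpₖ₋₁ + pₖ₋₂, qₖ = aₖqₖ₋₁ + qₖ₋₂ (with p₋₁=1, p₋₂=0, q₋₁=0, q₋₂=1):
  k=0: a=1, p=1, q=1
  k=1: a=3, p=4, q=3
  k=2: a=5, p=21, q=16
  k=3: a=3, p=67, q=51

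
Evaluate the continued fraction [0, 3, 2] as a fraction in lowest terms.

2/7

Using pₖ = aₖpₖ₋₁ + pₖ₋₂ and qₖ = aₖqₖ₋₁ + qₖ₋₂:
  k=0: a=0, p=0, q=1
  k=1: a=3, p=1, q=3
  k=2: a=2, p=2, q=7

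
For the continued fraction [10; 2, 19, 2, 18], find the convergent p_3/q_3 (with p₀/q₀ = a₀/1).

839/80

Using pₖ = aₖpₖ₋₁ + pₖ₋₂, qₖ = aₖqₖ₋₁ + qₖ₋₂ (with p₋₁=1, p₋₂=0, q₋₁=0, q₋₂=1):
  k=0: a=10, p=10, q=1
  k=1: a=2, p=21, q=2
  k=2: a=19, p=409, q=39
  k=3: a=2, p=839, q=80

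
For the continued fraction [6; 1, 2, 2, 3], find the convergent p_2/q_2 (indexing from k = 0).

Using pₖ = aₖpₖ₋₁ + pₖ₋₂, qₖ = aₖqₖ₋₁ + qₖ₋₂ (with p₋₁=1, p₋₂=0, q₋₁=0, q₋₂=1):
  k=0: a=6, p=6, q=1
  k=1: a=1, p=7, q=1
  k=2: a=2, p=20, q=3

20/3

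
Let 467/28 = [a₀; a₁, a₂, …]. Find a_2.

467 = 16·28 + 19   →  a_0 = 16
28 = 1·19 + 9   →  a_1 = 1
19 = 2·9 + 1   →  a_2 = 2

2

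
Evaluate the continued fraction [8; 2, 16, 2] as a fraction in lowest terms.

577/68

Using pₖ = aₖpₖ₋₁ + pₖ₋₂ and qₖ = aₖqₖ₋₁ + qₖ₋₂:
  k=0: a=8, p=8, q=1
  k=1: a=2, p=17, q=2
  k=2: a=16, p=280, q=33
  k=3: a=2, p=577, q=68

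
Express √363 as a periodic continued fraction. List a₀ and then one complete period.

a₀ = ⌊√363⌋ = 19.
With m₀=0, d₀=1 and mₖ₊₁ = dₖaₖ − mₖ, dₖ₊₁ = (n − mₖ₊₁²)/dₖ, aₖ₊₁ = ⌊(a₀+mₖ₊₁)/dₖ₊₁⌋:
  k=1: m=19, d=2, a=19
  k=2: m=19, d=1, a=38
d=1 and a=2a₀=38 at k=2, so the next step gives (m, d) = (19, 2) again — its k=1 value — and the period has length 2.

[19; 19, 38]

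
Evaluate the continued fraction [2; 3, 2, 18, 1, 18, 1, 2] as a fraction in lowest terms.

Using pₖ = aₖpₖ₋₁ + pₖ₋₂ and qₖ = aₖqₖ₋₁ + qₖ₋₂:
  k=0: a=2, p=2, q=1
  k=1: a=3, p=7, q=3
  k=2: a=2, p=16, q=7
  k=3: a=18, p=295, q=129
  k=4: a=1, p=311, q=136
  k=5: a=18, p=5893, q=2577
  k=6: a=1, p=6204, q=2713
  k=7: a=2, p=18301, q=8003

18301/8003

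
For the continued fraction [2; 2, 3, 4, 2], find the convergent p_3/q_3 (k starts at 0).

Using pₖ = aₖpₖ₋₁ + pₖ₋₂, qₖ = aₖqₖ₋₁ + qₖ₋₂ (with p₋₁=1, p₋₂=0, q₋₁=0, q₋₂=1):
  k=0: a=2, p=2, q=1
  k=1: a=2, p=5, q=2
  k=2: a=3, p=17, q=7
  k=3: a=4, p=73, q=30

73/30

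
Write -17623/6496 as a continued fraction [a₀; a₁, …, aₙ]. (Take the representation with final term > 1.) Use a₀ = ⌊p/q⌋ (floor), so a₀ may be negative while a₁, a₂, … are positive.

[-3; 3, 2, 14, 3, 3, 6]

-17623 = -3·6496 + 1865
6496 = 3·1865 + 901
1865 = 2·901 + 63
901 = 14·63 + 19
63 = 3·19 + 6
19 = 3·6 + 1
6 = 6·1 + 0  (stop)
So -17623/6496 = [-3; 3, 2, 14, 3, 3, 6].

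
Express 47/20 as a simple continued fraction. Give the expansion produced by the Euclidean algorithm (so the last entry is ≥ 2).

[2; 2, 1, 6]

47 = 2*20 + 7
20 = 2*7 + 6
7 = 1*6 + 1
6 = 6*1 + 0  (stop)
So 47/20 = [2; 2, 1, 6].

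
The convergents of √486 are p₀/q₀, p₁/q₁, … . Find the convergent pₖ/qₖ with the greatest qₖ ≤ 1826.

21362/969

√486 = [22; 22, 44, …] (period length 2).
Convergents:
  p_0/q_0 = 22/1
  p_1/q_1 = 485/22
  p_2/q_2 = 21362/969
  p_3/q_3 = 470449/21340
q_2 = 969 ≤ 1826 < 21340 = q_3, so the answer is 21362/969.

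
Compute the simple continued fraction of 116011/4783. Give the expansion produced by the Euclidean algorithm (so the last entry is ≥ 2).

116011 = 24·4783 + 1219
4783 = 3·1219 + 1126
1219 = 1·1126 + 93
1126 = 12·93 + 10
93 = 9·10 + 3
10 = 3·3 + 1
3 = 3·1 + 0  (stop)
So 116011/4783 = [24; 3, 1, 12, 9, 3, 3].

[24; 3, 1, 12, 9, 3, 3]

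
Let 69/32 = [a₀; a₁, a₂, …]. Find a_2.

69 = 2·32 + 5   →  a_0 = 2
32 = 6·5 + 2   →  a_1 = 6
5 = 2·2 + 1   →  a_2 = 2

2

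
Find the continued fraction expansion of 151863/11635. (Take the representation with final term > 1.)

[13; 19, 7, 3, 13, 2]

151863 = 13·11635 + 608
11635 = 19·608 + 83
608 = 7·83 + 27
83 = 3·27 + 2
27 = 13·2 + 1
2 = 2·1 + 0  (stop)
So 151863/11635 = [13; 19, 7, 3, 13, 2].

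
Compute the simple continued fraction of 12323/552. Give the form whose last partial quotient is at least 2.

[22; 3, 11, 1, 14]

12323 = 22×552 + 179
552 = 3×179 + 15
179 = 11×15 + 14
15 = 1×14 + 1
14 = 14×1 + 0  (stop)
So 12323/552 = [22; 3, 11, 1, 14].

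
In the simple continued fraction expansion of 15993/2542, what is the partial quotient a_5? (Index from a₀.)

15993 = 6·2542 + 741   →  a_0 = 6
2542 = 3·741 + 319   →  a_1 = 3
741 = 2·319 + 103   →  a_2 = 2
319 = 3·103 + 10   →  a_3 = 3
103 = 10·10 + 3   →  a_4 = 10
10 = 3·3 + 1   →  a_5 = 3

3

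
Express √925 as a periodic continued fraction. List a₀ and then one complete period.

[30; 2, 2, 2, 2, 60]

a₀ = ⌊√925⌋ = 30.
With m₀=0, d₀=1 and mₖ₊₁ = dₖaₖ − mₖ, dₖ₊₁ = (n − mₖ₊₁²)/dₖ, aₖ₊₁ = ⌊(a₀+mₖ₊₁)/dₖ₊₁⌋:
  k=1: m=30, d=25, a=2
  k=2: m=20, d=21, a=2
  k=3: m=22, d=21, a=2
  k=4: m=20, d=25, a=2
  k=5: m=30, d=1, a=60
d=1 and a=2a₀=60 at k=5, so the next step gives (m, d) = (30, 25) again — its k=1 value — and the period has length 5.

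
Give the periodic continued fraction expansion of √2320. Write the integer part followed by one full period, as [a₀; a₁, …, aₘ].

[48; 6, 96]

a₀ = ⌊√2320⌋ = 48.
With m₀=0, d₀=1 and mₖ₊₁ = dₖaₖ − mₖ, dₖ₊₁ = (n − mₖ₊₁²)/dₖ, aₖ₊₁ = ⌊(a₀+mₖ₊₁)/dₖ₊₁⌋:
  k=1: m=48, d=16, a=6
  k=2: m=48, d=1, a=96
d=1 and a=2a₀=96 at k=2, so the next step gives (m, d) = (48, 16) again — its k=1 value — and the period has length 2.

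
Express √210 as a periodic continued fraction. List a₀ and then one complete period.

a₀ = ⌊√210⌋ = 14.
With m₀=0, d₀=1 and mₖ₊₁ = dₖaₖ − mₖ, dₖ₊₁ = (n − mₖ₊₁²)/dₖ, aₖ₊₁ = ⌊(a₀+mₖ₊₁)/dₖ₊₁⌋:
  k=1: m=14, d=14, a=2
  k=2: m=14, d=1, a=28
d=1 and a=2a₀=28 at k=2, so the next step gives (m, d) = (14, 14) again — its k=1 value — and the period has length 2.

[14; 2, 28]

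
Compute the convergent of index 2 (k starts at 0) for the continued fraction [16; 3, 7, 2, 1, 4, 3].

Using pₖ = aₖpₖ₋₁ + pₖ₋₂, qₖ = aₖqₖ₋₁ + qₖ₋₂ (with p₋₁=1, p₋₂=0, q₋₁=0, q₋₂=1):
  k=0: a=16, p=16, q=1
  k=1: a=3, p=49, q=3
  k=2: a=7, p=359, q=22

359/22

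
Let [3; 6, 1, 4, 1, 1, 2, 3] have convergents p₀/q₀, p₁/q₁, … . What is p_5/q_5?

236/75

Using pₖ = aₖpₖ₋₁ + pₖ₋₂, qₖ = aₖqₖ₋₁ + qₖ₋₂ (with p₋₁=1, p₋₂=0, q₋₁=0, q₋₂=1):
  k=0: a=3, p=3, q=1
  k=1: a=6, p=19, q=6
  k=2: a=1, p=22, q=7
  k=3: a=4, p=107, q=34
  k=4: a=1, p=129, q=41
  k=5: a=1, p=236, q=75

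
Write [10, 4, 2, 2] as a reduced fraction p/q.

Using pₖ = aₖpₖ₋₁ + pₖ₋₂ and qₖ = aₖqₖ₋₁ + qₖ₋₂:
  k=0: a=10, p=10, q=1
  k=1: a=4, p=41, q=4
  k=2: a=2, p=92, q=9
  k=3: a=2, p=225, q=22

225/22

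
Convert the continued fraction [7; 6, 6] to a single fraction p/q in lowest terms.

265/37

Fold from the inside: start with 6/1.
  6 + 1/6 = 37/6
  7 + 6/37 = 265/37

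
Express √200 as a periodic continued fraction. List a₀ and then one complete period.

a₀ = ⌊√200⌋ = 14.
With m₀=0, d₀=1 and mₖ₊₁ = dₖaₖ − mₖ, dₖ₊₁ = (n − mₖ₊₁²)/dₖ, aₖ₊₁ = ⌊(a₀+mₖ₊₁)/dₖ₊₁⌋:
  k=1: m=14, d=4, a=7
  k=2: m=14, d=1, a=28
d=1 and a=2a₀=28 at k=2, so the next step gives (m, d) = (14, 4) again — its k=1 value — and the period has length 2.

[14; 7, 28]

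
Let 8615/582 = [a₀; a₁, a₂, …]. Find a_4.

8615 = 14·582 + 467   →  a_0 = 14
582 = 1·467 + 115   →  a_1 = 1
467 = 4·115 + 7   →  a_2 = 4
115 = 16·7 + 3   →  a_3 = 16
7 = 2·3 + 1   →  a_4 = 2

2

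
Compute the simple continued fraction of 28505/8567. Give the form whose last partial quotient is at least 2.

28505 = 3*8567 + 2804
8567 = 3*2804 + 155
2804 = 18*155 + 14
155 = 11*14 + 1
14 = 14*1 + 0  (stop)
So 28505/8567 = [3; 3, 18, 11, 14].

[3; 3, 18, 11, 14]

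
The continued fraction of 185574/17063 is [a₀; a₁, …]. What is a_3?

19

185574 = 10·17063 + 14944   →  a_0 = 10
17063 = 1·14944 + 2119   →  a_1 = 1
14944 = 7·2119 + 111   →  a_2 = 7
2119 = 19·111 + 10   →  a_3 = 19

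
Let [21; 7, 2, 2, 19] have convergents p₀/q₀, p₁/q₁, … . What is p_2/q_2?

Using pₖ = aₖpₖ₋₁ + pₖ₋₂, qₖ = aₖqₖ₋₁ + qₖ₋₂ (with p₋₁=1, p₋₂=0, q₋₁=0, q₋₂=1):
  k=0: a=21, p=21, q=1
  k=1: a=7, p=148, q=7
  k=2: a=2, p=317, q=15

317/15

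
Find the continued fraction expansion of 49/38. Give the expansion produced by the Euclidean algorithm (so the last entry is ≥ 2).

49 = 1×38 + 11
38 = 3×11 + 5
11 = 2×5 + 1
5 = 5×1 + 0  (stop)
So 49/38 = [1; 3, 2, 5].

[1; 3, 2, 5]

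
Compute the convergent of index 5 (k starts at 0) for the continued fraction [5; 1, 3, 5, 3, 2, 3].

893/155

Using pₖ = aₖpₖ₋₁ + pₖ₋₂, qₖ = aₖqₖ₋₁ + qₖ₋₂ (with p₋₁=1, p₋₂=0, q₋₁=0, q₋₂=1):
  k=0: a=5, p=5, q=1
  k=1: a=1, p=6, q=1
  k=2: a=3, p=23, q=4
  k=3: a=5, p=121, q=21
  k=4: a=3, p=386, q=67
  k=5: a=2, p=893, q=155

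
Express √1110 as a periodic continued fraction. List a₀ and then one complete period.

a₀ = ⌊√1110⌋ = 33.
With m₀=0, d₀=1 and mₖ₊₁ = dₖaₖ − mₖ, dₖ₊₁ = (n − mₖ₊₁²)/dₖ, aₖ₊₁ = ⌊(a₀+mₖ₊₁)/dₖ₊₁⌋:
  k=1: m=33, d=21, a=3
  k=2: m=30, d=10, a=6
  k=3: m=30, d=21, a=3
  k=4: m=33, d=1, a=66
d=1 and a=2a₀=66 at k=4, so the next step gives (m, d) = (33, 21) again — its k=1 value — and the period has length 4.

[33; 3, 6, 3, 66]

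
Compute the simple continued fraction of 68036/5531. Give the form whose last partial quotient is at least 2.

68036 = 12*5531 + 1664
5531 = 3*1664 + 539
1664 = 3*539 + 47
539 = 11*47 + 22
47 = 2*22 + 3
22 = 7*3 + 1
3 = 3*1 + 0  (stop)
So 68036/5531 = [12; 3, 3, 11, 2, 7, 3].

[12; 3, 3, 11, 2, 7, 3]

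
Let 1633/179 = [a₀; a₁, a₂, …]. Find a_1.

8

1633 = 9·179 + 22   →  a_0 = 9
179 = 8·22 + 3   →  a_1 = 8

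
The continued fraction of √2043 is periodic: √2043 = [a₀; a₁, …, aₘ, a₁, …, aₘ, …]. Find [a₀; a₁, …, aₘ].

a₀ = ⌊√2043⌋ = 45.

[45; 5, 90]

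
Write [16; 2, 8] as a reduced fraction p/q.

Fold from the inside: start with 8/1.
  2 + 1/8 = 17/8
  16 + 8/17 = 280/17

280/17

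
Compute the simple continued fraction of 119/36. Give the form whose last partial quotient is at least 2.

[3; 3, 3, 1, 2]

119 = 3×36 + 11
36 = 3×11 + 3
11 = 3×3 + 2
3 = 1×2 + 1
2 = 2×1 + 0  (stop)
So 119/36 = [3; 3, 3, 1, 2].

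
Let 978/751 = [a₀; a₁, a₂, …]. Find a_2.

3

978 = 1·751 + 227   →  a_0 = 1
751 = 3·227 + 70   →  a_1 = 3
227 = 3·70 + 17   →  a_2 = 3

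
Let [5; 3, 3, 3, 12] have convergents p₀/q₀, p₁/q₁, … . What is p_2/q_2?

Using pₖ = aₖpₖ₋₁ + pₖ₋₂, qₖ = aₖqₖ₋₁ + qₖ₋₂ (with p₋₁=1, p₋₂=0, q₋₁=0, q₋₂=1):
  k=0: a=5, p=5, q=1
  k=1: a=3, p=16, q=3
  k=2: a=3, p=53, q=10

53/10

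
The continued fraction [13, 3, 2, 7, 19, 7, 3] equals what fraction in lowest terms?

Fold from the inside: start with 3/1.
  7 + 1/3 = 22/3
  19 + 3/22 = 421/22
  7 + 22/421 = 2969/421
  2 + 421/2969 = 6359/2969
  3 + 2969/6359 = 22046/6359
  13 + 6359/22046 = 292957/22046

292957/22046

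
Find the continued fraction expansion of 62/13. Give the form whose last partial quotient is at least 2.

62 = 4*13 + 10
13 = 1*10 + 3
10 = 3*3 + 1
3 = 3*1 + 0  (stop)
So 62/13 = [4; 1, 3, 3].

[4; 1, 3, 3]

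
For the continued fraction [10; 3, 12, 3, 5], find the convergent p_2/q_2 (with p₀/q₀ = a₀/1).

382/37

Using pₖ = aₖpₖ₋₁ + pₖ₋₂, qₖ = aₖqₖ₋₁ + qₖ₋₂ (with p₋₁=1, p₋₂=0, q₋₁=0, q₋₂=1):
  k=0: a=10, p=10, q=1
  k=1: a=3, p=31, q=3
  k=2: a=12, p=382, q=37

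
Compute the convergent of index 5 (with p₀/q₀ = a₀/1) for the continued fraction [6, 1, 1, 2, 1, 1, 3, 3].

Using pₖ = aₖpₖ₋₁ + pₖ₋₂, qₖ = aₖqₖ₋₁ + qₖ₋₂ (with p₋₁=1, p₋₂=0, q₋₁=0, q₋₂=1):
  k=0: a=6, p=6, q=1
  k=1: a=1, p=7, q=1
  k=2: a=1, p=13, q=2
  k=3: a=2, p=33, q=5
  k=4: a=1, p=46, q=7
  k=5: a=1, p=79, q=12

79/12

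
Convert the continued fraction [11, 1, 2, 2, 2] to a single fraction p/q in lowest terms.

Using pₖ = aₖpₖ₋₁ + pₖ₋₂ and qₖ = aₖqₖ₋₁ + qₖ₋₂:
  k=0: a=11, p=11, q=1
  k=1: a=1, p=12, q=1
  k=2: a=2, p=35, q=3
  k=3: a=2, p=82, q=7
  k=4: a=2, p=199, q=17

199/17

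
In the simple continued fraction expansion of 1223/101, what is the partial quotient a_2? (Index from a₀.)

1223 = 12·101 + 11   →  a_0 = 12
101 = 9·11 + 2   →  a_1 = 9
11 = 5·2 + 1   →  a_2 = 5

5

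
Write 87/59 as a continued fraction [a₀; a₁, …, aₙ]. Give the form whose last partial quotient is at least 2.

87 = 1×59 + 28
59 = 2×28 + 3
28 = 9×3 + 1
3 = 3×1 + 0  (stop)
So 87/59 = [1; 2, 9, 3].

[1; 2, 9, 3]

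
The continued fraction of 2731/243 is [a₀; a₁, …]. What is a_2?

5

2731 = 11·243 + 58   →  a_0 = 11
243 = 4·58 + 11   →  a_1 = 4
58 = 5·11 + 3   →  a_2 = 5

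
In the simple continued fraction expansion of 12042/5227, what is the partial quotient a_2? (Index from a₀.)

3

12042 = 2·5227 + 1588   →  a_0 = 2
5227 = 3·1588 + 463   →  a_1 = 3
1588 = 3·463 + 199   →  a_2 = 3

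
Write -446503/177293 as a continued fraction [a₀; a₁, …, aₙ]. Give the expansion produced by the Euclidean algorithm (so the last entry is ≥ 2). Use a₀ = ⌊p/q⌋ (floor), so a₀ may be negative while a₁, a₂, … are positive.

-446503 = -3×177293 + 85376
177293 = 2×85376 + 6541
85376 = 13×6541 + 343
6541 = 19×343 + 24
343 = 14×24 + 7
24 = 3×7 + 3
7 = 2×3 + 1
3 = 3×1 + 0  (stop)
So -446503/177293 = [-3; 2, 13, 19, 14, 3, 2, 3].

[-3; 2, 13, 19, 14, 3, 2, 3]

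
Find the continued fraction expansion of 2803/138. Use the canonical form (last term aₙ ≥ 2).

[20; 3, 4, 1, 3, 2]

2803 = 20*138 + 43
138 = 3*43 + 9
43 = 4*9 + 7
9 = 1*7 + 2
7 = 3*2 + 1
2 = 2*1 + 0  (stop)
So 2803/138 = [20; 3, 4, 1, 3, 2].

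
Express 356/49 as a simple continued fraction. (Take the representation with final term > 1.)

356 = 7×49 + 13
49 = 3×13 + 10
13 = 1×10 + 3
10 = 3×3 + 1
3 = 3×1 + 0  (stop)
So 356/49 = [7; 3, 1, 3, 3].

[7; 3, 1, 3, 3]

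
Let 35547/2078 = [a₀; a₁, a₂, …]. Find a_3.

35547 = 17·2078 + 221   →  a_0 = 17
2078 = 9·221 + 89   →  a_1 = 9
221 = 2·89 + 43   →  a_2 = 2
89 = 2·43 + 3   →  a_3 = 2

2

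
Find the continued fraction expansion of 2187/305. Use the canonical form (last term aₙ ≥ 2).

2187 = 7·305 + 52
305 = 5·52 + 45
52 = 1·45 + 7
45 = 6·7 + 3
7 = 2·3 + 1
3 = 3·1 + 0  (stop)
So 2187/305 = [7; 5, 1, 6, 2, 3].

[7; 5, 1, 6, 2, 3]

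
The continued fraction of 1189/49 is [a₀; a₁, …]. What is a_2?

1

1189 = 24·49 + 13   →  a_0 = 24
49 = 3·13 + 10   →  a_1 = 3
13 = 1·10 + 3   →  a_2 = 1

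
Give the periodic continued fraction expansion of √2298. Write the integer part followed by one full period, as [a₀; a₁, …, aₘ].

a₀ = ⌊√2298⌋ = 47.
With m₀=0, d₀=1 and mₖ₊₁ = dₖaₖ − mₖ, dₖ₊₁ = (n − mₖ₊₁²)/dₖ, aₖ₊₁ = ⌊(a₀+mₖ₊₁)/dₖ₊₁⌋:
  k=1: m=47, d=89, a=1
  k=2: m=42, d=6, a=14
  k=3: m=42, d=89, a=1
  k=4: m=47, d=1, a=94
d=1 and a=2a₀=94 at k=4, so the next step gives (m, d) = (47, 89) again — its k=1 value — and the period has length 4.

[47; 1, 14, 1, 94]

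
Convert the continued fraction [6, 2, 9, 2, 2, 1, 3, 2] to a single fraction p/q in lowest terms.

7582/1171

Fold from the inside: start with 2/1.
  3 + 1/2 = 7/2
  1 + 2/7 = 9/7
  2 + 7/9 = 25/9
  2 + 9/25 = 59/25
  9 + 25/59 = 556/59
  2 + 59/556 = 1171/556
  6 + 556/1171 = 7582/1171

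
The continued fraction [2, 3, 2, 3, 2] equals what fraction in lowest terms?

126/55

Using pₖ = aₖpₖ₋₁ + pₖ₋₂ and qₖ = aₖqₖ₋₁ + qₖ₋₂:
  k=0: a=2, p=2, q=1
  k=1: a=3, p=7, q=3
  k=2: a=2, p=16, q=7
  k=3: a=3, p=55, q=24
  k=4: a=2, p=126, q=55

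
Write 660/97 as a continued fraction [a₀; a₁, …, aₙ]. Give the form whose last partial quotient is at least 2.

[6; 1, 4, 9, 2]

660 = 6·97 + 78
97 = 1·78 + 19
78 = 4·19 + 2
19 = 9·2 + 1
2 = 2·1 + 0  (stop)
So 660/97 = [6; 1, 4, 9, 2].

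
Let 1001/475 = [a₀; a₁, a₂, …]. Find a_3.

1001 = 2·475 + 51   →  a_0 = 2
475 = 9·51 + 16   →  a_1 = 9
51 = 3·16 + 3   →  a_2 = 3
16 = 5·3 + 1   →  a_3 = 5

5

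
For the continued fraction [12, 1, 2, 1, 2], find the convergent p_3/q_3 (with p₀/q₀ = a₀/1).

51/4

Using pₖ = aₖpₖ₋₁ + pₖ₋₂, qₖ = aₖqₖ₋₁ + qₖ₋₂ (with p₋₁=1, p₋₂=0, q₋₁=0, q₋₂=1):
  k=0: a=12, p=12, q=1
  k=1: a=1, p=13, q=1
  k=2: a=2, p=38, q=3
  k=3: a=1, p=51, q=4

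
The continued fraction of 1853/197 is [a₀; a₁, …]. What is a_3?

1853 = 9·197 + 80   →  a_0 = 9
197 = 2·80 + 37   →  a_1 = 2
80 = 2·37 + 6   →  a_2 = 2
37 = 6·6 + 1   →  a_3 = 6

6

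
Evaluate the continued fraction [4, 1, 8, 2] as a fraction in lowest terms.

93/19

Fold from the inside: start with 2/1.
  8 + 1/2 = 17/2
  1 + 2/17 = 19/17
  4 + 17/19 = 93/19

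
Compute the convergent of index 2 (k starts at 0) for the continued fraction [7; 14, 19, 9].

Using pₖ = aₖpₖ₋₁ + pₖ₋₂, qₖ = aₖqₖ₋₁ + qₖ₋₂ (with p₋₁=1, p₋₂=0, q₋₁=0, q₋₂=1):
  k=0: a=7, p=7, q=1
  k=1: a=14, p=99, q=14
  k=2: a=19, p=1888, q=267

1888/267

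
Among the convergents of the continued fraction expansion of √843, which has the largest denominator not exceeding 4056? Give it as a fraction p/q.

48865/1683

√843 = [29; 29, 58, …] (period length 2).
Convergents:
  p_0/q_0 = 29/1
  p_1/q_1 = 842/29
  p_2/q_2 = 48865/1683
  p_3/q_3 = 1417927/48836
q_2 = 1683 ≤ 4056 < 48836 = q_3, so the answer is 48865/1683.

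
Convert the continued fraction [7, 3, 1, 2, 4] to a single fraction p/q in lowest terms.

Fold from the inside: start with 4/1.
  2 + 1/4 = 9/4
  1 + 4/9 = 13/9
  3 + 9/13 = 48/13
  7 + 13/48 = 349/48

349/48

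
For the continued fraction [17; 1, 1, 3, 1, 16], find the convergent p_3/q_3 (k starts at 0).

123/7

Using pₖ = aₖpₖ₋₁ + pₖ₋₂, qₖ = aₖqₖ₋₁ + qₖ₋₂ (with p₋₁=1, p₋₂=0, q₋₁=0, q₋₂=1):
  k=0: a=17, p=17, q=1
  k=1: a=1, p=18, q=1
  k=2: a=1, p=35, q=2
  k=3: a=3, p=123, q=7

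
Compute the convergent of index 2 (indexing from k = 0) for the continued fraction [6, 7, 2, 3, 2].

92/15

Using pₖ = aₖpₖ₋₁ + pₖ₋₂, qₖ = aₖqₖ₋₁ + qₖ₋₂ (with p₋₁=1, p₋₂=0, q₋₁=0, q₋₂=1):
  k=0: a=6, p=6, q=1
  k=1: a=7, p=43, q=7
  k=2: a=2, p=92, q=15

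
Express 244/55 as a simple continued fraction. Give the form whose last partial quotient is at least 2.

244 = 4×55 + 24
55 = 2×24 + 7
24 = 3×7 + 3
7 = 2×3 + 1
3 = 3×1 + 0  (stop)
So 244/55 = [4; 2, 3, 2, 3].

[4; 2, 3, 2, 3]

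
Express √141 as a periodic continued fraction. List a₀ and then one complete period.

[11; 1, 6, 1, 22]

a₀ = ⌊√141⌋ = 11.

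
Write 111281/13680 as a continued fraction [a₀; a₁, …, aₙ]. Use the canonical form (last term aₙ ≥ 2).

111281 = 8×13680 + 1841
13680 = 7×1841 + 793
1841 = 2×793 + 255
793 = 3×255 + 28
255 = 9×28 + 3
28 = 9×3 + 1
3 = 3×1 + 0  (stop)
So 111281/13680 = [8; 7, 2, 3, 9, 9, 3].

[8; 7, 2, 3, 9, 9, 3]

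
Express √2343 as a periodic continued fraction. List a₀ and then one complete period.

a₀ = ⌊√2343⌋ = 48.
With m₀=0, d₀=1 and mₖ₊₁ = dₖaₖ − mₖ, dₖ₊₁ = (n − mₖ₊₁²)/dₖ, aₖ₊₁ = ⌊(a₀+mₖ₊₁)/dₖ₊₁⌋:
  k=1: m=48, d=39, a=2
  k=2: m=30, d=37, a=2
  k=3: m=44, d=11, a=8
  k=4: m=44, d=37, a=2
  k=5: m=30, d=39, a=2
  k=6: m=48, d=1, a=96
d=1 and a=2a₀=96 at k=6, so the next step gives (m, d) = (48, 39) again — its k=1 value — and the period has length 6.

[48; 2, 2, 8, 2, 2, 96]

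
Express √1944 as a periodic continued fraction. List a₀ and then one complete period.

a₀ = ⌊√1944⌋ = 44.

[44; 11, 88]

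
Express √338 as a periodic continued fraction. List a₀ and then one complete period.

[18; 2, 1, 1, 2, 36]

a₀ = ⌊√338⌋ = 18.
With m₀=0, d₀=1 and mₖ₊₁ = dₖaₖ − mₖ, dₖ₊₁ = (n − mₖ₊₁²)/dₖ, aₖ₊₁ = ⌊(a₀+mₖ₊₁)/dₖ₊₁⌋:
  k=1: m=18, d=14, a=2
  k=2: m=10, d=17, a=1
  k=3: m=7, d=17, a=1
  k=4: m=10, d=14, a=2
  k=5: m=18, d=1, a=36
d=1 and a=2a₀=36 at k=5, so the next step gives (m, d) = (18, 14) again — its k=1 value — and the period has length 5.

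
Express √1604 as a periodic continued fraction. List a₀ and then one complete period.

[40; 20, 80]

a₀ = ⌊√1604⌋ = 40.
With m₀=0, d₀=1 and mₖ₊₁ = dₖaₖ − mₖ, dₖ₊₁ = (n − mₖ₊₁²)/dₖ, aₖ₊₁ = ⌊(a₀+mₖ₊₁)/dₖ₊₁⌋:
  k=1: m=40, d=4, a=20
  k=2: m=40, d=1, a=80
d=1 and a=2a₀=80 at k=2, so the next step gives (m, d) = (40, 4) again — its k=1 value — and the period has length 2.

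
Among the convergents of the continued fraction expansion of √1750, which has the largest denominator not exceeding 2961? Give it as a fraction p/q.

√1750 = [41; 1, 4, 1, 82, …] (period length 4).
Convergents:
  p_0/q_0 = 41/1
  p_1/q_1 = 42/1
  p_2/q_2 = 209/5
  p_3/q_3 = 251/6
  p_4/q_4 = 20791/497
  p_5/q_5 = 21042/503
  p_6/q_6 = 104959/2509
  p_7/q_7 = 126001/3012
q_6 = 2509 ≤ 2961 < 3012 = q_7, so the answer is 104959/2509.

104959/2509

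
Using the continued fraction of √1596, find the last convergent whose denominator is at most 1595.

√1596 = [39; 1, 18, 1, 78, …] (period length 4).
Convergents:
  p_0/q_0 = 39/1
  p_1/q_1 = 40/1
  p_2/q_2 = 759/19
  p_3/q_3 = 799/20
  p_4/q_4 = 63081/1579
  p_5/q_5 = 63880/1599
q_4 = 1579 ≤ 1595 < 1599 = q_5, so the answer is 63081/1579.

63081/1579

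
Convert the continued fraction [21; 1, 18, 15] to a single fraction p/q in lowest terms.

Using pₖ = aₖpₖ₋₁ + pₖ₋₂ and qₖ = aₖqₖ₋₁ + qₖ₋₂:
  k=0: a=21, p=21, q=1
  k=1: a=1, p=22, q=1
  k=2: a=18, p=417, q=19
  k=3: a=15, p=6277, q=286

6277/286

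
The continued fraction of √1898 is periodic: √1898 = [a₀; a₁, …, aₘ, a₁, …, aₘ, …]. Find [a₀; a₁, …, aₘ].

[43; 1, 1, 3, 3, 1, 1, 86]

a₀ = ⌊√1898⌋ = 43.
With m₀=0, d₀=1 and mₖ₊₁ = dₖaₖ − mₖ, dₖ₊₁ = (n − mₖ₊₁²)/dₖ, aₖ₊₁ = ⌊(a₀+mₖ₊₁)/dₖ₊₁⌋:
  k=1: m=43, d=49, a=1
  k=2: m=6, d=38, a=1
  k=3: m=32, d=23, a=3
  k=4: m=37, d=23, a=3
  k=5: m=32, d=38, a=1
  k=6: m=6, d=49, a=1
  k=7: m=43, d=1, a=86
d=1 and a=2a₀=86 at k=7, so the next step gives (m, d) = (43, 49) again — its k=1 value — and the period has length 7.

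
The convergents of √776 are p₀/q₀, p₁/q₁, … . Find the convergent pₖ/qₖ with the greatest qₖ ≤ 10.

√776 = [27; 1, 5, 1, 54, …] (period length 4).
Convergents:
  p_0/q_0 = 27/1
  p_1/q_1 = 28/1
  p_2/q_2 = 167/6
  p_3/q_3 = 195/7
  p_4/q_4 = 10697/384
q_3 = 7 ≤ 10 < 384 = q_4, so the answer is 195/7.

195/7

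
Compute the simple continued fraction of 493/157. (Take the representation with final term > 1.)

[3; 7, 7, 3]

493 = 3·157 + 22
157 = 7·22 + 3
22 = 7·3 + 1
3 = 3·1 + 0  (stop)
So 493/157 = [3; 7, 7, 3].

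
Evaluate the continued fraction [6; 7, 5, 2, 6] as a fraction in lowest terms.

3131/510

Using pₖ = aₖpₖ₋₁ + pₖ₋₂ and qₖ = aₖqₖ₋₁ + qₖ₋₂:
  k=0: a=6, p=6, q=1
  k=1: a=7, p=43, q=7
  k=2: a=5, p=221, q=36
  k=3: a=2, p=485, q=79
  k=4: a=6, p=3131, q=510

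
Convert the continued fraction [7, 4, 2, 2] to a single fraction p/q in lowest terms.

Using pₖ = aₖpₖ₋₁ + pₖ₋₂ and qₖ = aₖqₖ₋₁ + qₖ₋₂:
  k=0: a=7, p=7, q=1
  k=1: a=4, p=29, q=4
  k=2: a=2, p=65, q=9
  k=3: a=2, p=159, q=22

159/22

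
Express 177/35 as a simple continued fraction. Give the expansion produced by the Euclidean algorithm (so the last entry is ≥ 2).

[5; 17, 2]

177 = 5×35 + 2
35 = 17×2 + 1
2 = 2×1 + 0  (stop)
So 177/35 = [5; 17, 2].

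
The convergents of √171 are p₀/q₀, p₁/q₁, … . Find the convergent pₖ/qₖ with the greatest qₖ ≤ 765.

4433/339

√171 = [13; 13, 26, …] (period length 2).
Convergents:
  p_0/q_0 = 13/1
  p_1/q_1 = 170/13
  p_2/q_2 = 4433/339
  p_3/q_3 = 57799/4420
q_2 = 339 ≤ 765 < 4420 = q_3, so the answer is 4433/339.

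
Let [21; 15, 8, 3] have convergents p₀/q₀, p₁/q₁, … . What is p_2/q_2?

Using pₖ = aₖpₖ₋₁ + pₖ₋₂, qₖ = aₖqₖ₋₁ + qₖ₋₂ (with p₋₁=1, p₋₂=0, q₋₁=0, q₋₂=1):
  k=0: a=21, p=21, q=1
  k=1: a=15, p=316, q=15
  k=2: a=8, p=2549, q=121

2549/121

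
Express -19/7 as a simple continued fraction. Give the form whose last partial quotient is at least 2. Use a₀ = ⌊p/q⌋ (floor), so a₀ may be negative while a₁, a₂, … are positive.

[-3; 3, 2]

-19 = -3*7 + 2
7 = 3*2 + 1
2 = 2*1 + 0  (stop)
So -19/7 = [-3; 3, 2].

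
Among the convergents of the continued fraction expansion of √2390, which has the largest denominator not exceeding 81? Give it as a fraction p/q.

√2390 = [48; 1, 7, 1, 8, 1, 7, 1, 96, …] (period length 8).
Convergents:
  p_0/q_0 = 48/1
  p_1/q_1 = 49/1
  p_2/q_2 = 391/8
  p_3/q_3 = 440/9
  p_4/q_4 = 3911/80
  p_5/q_5 = 4351/89
q_4 = 80 ≤ 81 < 89 = q_5, so the answer is 3911/80.

3911/80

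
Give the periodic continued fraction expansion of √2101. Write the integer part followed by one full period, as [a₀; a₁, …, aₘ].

a₀ = ⌊√2101⌋ = 45.
With m₀=0, d₀=1 and mₖ₊₁ = dₖaₖ − mₖ, dₖ₊₁ = (n − mₖ₊₁²)/dₖ, aₖ₊₁ = ⌊(a₀+mₖ₊₁)/dₖ₊₁⌋:
  k=1: m=45, d=76, a=1
  k=2: m=31, d=15, a=5
  k=3: m=44, d=11, a=8
  k=4: m=44, d=15, a=5
  k=5: m=31, d=76, a=1
  k=6: m=45, d=1, a=90
d=1 and a=2a₀=90 at k=6, so the next step gives (m, d) = (45, 76) again — its k=1 value — and the period has length 6.

[45; 1, 5, 8, 5, 1, 90]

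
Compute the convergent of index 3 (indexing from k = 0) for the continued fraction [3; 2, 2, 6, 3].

Using pₖ = aₖpₖ₋₁ + pₖ₋₂, qₖ = aₖqₖ₋₁ + qₖ₋₂ (with p₋₁=1, p₋₂=0, q₋₁=0, q₋₂=1):
  k=0: a=3, p=3, q=1
  k=1: a=2, p=7, q=2
  k=2: a=2, p=17, q=5
  k=3: a=6, p=109, q=32

109/32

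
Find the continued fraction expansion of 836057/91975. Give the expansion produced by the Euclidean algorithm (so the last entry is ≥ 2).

[9; 11, 9, 2, 18, 2, 11]

836057 = 9×91975 + 8282
91975 = 11×8282 + 873
8282 = 9×873 + 425
873 = 2×425 + 23
425 = 18×23 + 11
23 = 2×11 + 1
11 = 11×1 + 0  (stop)
So 836057/91975 = [9; 11, 9, 2, 18, 2, 11].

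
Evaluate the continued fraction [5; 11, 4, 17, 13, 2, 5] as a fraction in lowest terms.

586971/115343

Using pₖ = aₖpₖ₋₁ + pₖ₋₂ and qₖ = aₖqₖ₋₁ + qₖ₋₂:
  k=0: a=5, p=5, q=1
  k=1: a=11, p=56, q=11
  k=2: a=4, p=229, q=45
  k=3: a=17, p=3949, q=776
  k=4: a=13, p=51566, q=10133
  k=5: a=2, p=107081, q=21042
  k=6: a=5, p=586971, q=115343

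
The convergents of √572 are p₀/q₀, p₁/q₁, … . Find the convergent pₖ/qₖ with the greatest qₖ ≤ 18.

287/12

√572 = [23; 1, 10, 1, 46, …] (period length 4).
Convergents:
  p_0/q_0 = 23/1
  p_1/q_1 = 24/1
  p_2/q_2 = 263/11
  p_3/q_3 = 287/12
  p_4/q_4 = 13465/563
q_3 = 12 ≤ 18 < 563 = q_4, so the answer is 287/12.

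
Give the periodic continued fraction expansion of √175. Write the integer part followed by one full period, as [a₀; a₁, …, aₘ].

[13; 4, 2, 1, 2, 4, 26]

a₀ = ⌊√175⌋ = 13.
With m₀=0, d₀=1 and mₖ₊₁ = dₖaₖ − mₖ, dₖ₊₁ = (n − mₖ₊₁²)/dₖ, aₖ₊₁ = ⌊(a₀+mₖ₊₁)/dₖ₊₁⌋:
  k=1: m=13, d=6, a=4
  k=2: m=11, d=9, a=2
  k=3: m=7, d=14, a=1
  k=4: m=7, d=9, a=2
  k=5: m=11, d=6, a=4
  k=6: m=13, d=1, a=26
d=1 and a=2a₀=26 at k=6, so the next step gives (m, d) = (13, 6) again — its k=1 value — and the period has length 6.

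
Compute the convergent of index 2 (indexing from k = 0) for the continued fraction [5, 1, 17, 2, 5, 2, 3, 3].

107/18

Using pₖ = aₖpₖ₋₁ + pₖ₋₂, qₖ = aₖqₖ₋₁ + qₖ₋₂ (with p₋₁=1, p₋₂=0, q₋₁=0, q₋₂=1):
  k=0: a=5, p=5, q=1
  k=1: a=1, p=6, q=1
  k=2: a=17, p=107, q=18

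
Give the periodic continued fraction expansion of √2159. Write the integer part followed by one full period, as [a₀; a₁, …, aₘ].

a₀ = ⌊√2159⌋ = 46.
With m₀=0, d₀=1 and mₖ₊₁ = dₖaₖ − mₖ, dₖ₊₁ = (n − mₖ₊₁²)/dₖ, aₖ₊₁ = ⌊(a₀+mₖ₊₁)/dₖ₊₁⌋:
  k=1: m=46, d=43, a=2
  k=2: m=40, d=13, a=6
  k=3: m=38, d=55, a=1
  k=4: m=17, d=34, a=1
  k=5: m=17, d=55, a=1
  k=6: m=38, d=13, a=6
  k=7: m=40, d=43, a=2
  k=8: m=46, d=1, a=92
d=1 and a=2a₀=92 at k=8, so the next step gives (m, d) = (46, 43) again — its k=1 value — and the period has length 8.

[46; 2, 6, 1, 1, 1, 6, 2, 92]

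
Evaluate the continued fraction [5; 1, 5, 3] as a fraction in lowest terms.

Using pₖ = aₖpₖ₋₁ + pₖ₋₂ and qₖ = aₖqₖ₋₁ + qₖ₋₂:
  k=0: a=5, p=5, q=1
  k=1: a=1, p=6, q=1
  k=2: a=5, p=35, q=6
  k=3: a=3, p=111, q=19

111/19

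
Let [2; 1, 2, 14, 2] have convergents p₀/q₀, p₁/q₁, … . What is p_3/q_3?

Using pₖ = aₖpₖ₋₁ + pₖ₋₂, qₖ = aₖqₖ₋₁ + qₖ₋₂ (with p₋₁=1, p₋₂=0, q₋₁=0, q₋₂=1):
  k=0: a=2, p=2, q=1
  k=1: a=1, p=3, q=1
  k=2: a=2, p=8, q=3
  k=3: a=14, p=115, q=43

115/43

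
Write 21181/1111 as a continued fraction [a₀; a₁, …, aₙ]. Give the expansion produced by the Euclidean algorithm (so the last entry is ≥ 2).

[19; 15, 2, 3, 10]

21181 = 19·1111 + 72
1111 = 15·72 + 31
72 = 2·31 + 10
31 = 3·10 + 1
10 = 10·1 + 0  (stop)
So 21181/1111 = [19; 15, 2, 3, 10].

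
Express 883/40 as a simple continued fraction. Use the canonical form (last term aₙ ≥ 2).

883 = 22·40 + 3
40 = 13·3 + 1
3 = 3·1 + 0  (stop)
So 883/40 = [22; 13, 3].

[22; 13, 3]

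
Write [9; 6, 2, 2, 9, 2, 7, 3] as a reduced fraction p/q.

135978/14851

Using pₖ = aₖpₖ₋₁ + pₖ₋₂ and qₖ = aₖqₖ₋₁ + qₖ₋₂:
  k=0: a=9, p=9, q=1
  k=1: a=6, p=55, q=6
  k=2: a=2, p=119, q=13
  k=3: a=2, p=293, q=32
  k=4: a=9, p=2756, q=301
  k=5: a=2, p=5805, q=634
  k=6: a=7, p=43391, q=4739
  k=7: a=3, p=135978, q=14851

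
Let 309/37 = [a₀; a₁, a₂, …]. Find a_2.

309 = 8·37 + 13   →  a_0 = 8
37 = 2·13 + 11   →  a_1 = 2
13 = 1·11 + 2   →  a_2 = 1

1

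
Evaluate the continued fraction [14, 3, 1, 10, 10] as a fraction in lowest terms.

6187/434

Fold from the inside: start with 10/1.
  10 + 1/10 = 101/10
  1 + 10/101 = 111/101
  3 + 101/111 = 434/111
  14 + 111/434 = 6187/434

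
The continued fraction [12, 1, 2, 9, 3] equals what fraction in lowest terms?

Using pₖ = aₖpₖ₋₁ + pₖ₋₂ and qₖ = aₖqₖ₋₁ + qₖ₋₂:
  k=0: a=12, p=12, q=1
  k=1: a=1, p=13, q=1
  k=2: a=2, p=38, q=3
  k=3: a=9, p=355, q=28
  k=4: a=3, p=1103, q=87

1103/87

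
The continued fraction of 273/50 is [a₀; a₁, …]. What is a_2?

5

273 = 5·50 + 23   →  a_0 = 5
50 = 2·23 + 4   →  a_1 = 2
23 = 5·4 + 3   →  a_2 = 5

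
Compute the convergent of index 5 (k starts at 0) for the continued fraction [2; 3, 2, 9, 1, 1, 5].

318/139

Using pₖ = aₖpₖ₋₁ + pₖ₋₂, qₖ = aₖqₖ₋₁ + qₖ₋₂ (with p₋₁=1, p₋₂=0, q₋₁=0, q₋₂=1):
  k=0: a=2, p=2, q=1
  k=1: a=3, p=7, q=3
  k=2: a=2, p=16, q=7
  k=3: a=9, p=151, q=66
  k=4: a=1, p=167, q=73
  k=5: a=1, p=318, q=139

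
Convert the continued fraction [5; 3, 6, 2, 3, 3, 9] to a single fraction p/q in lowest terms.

23102/4345

Using pₖ = aₖpₖ₋₁ + pₖ₋₂ and qₖ = aₖqₖ₋₁ + qₖ₋₂:
  k=0: a=5, p=5, q=1
  k=1: a=3, p=16, q=3
  k=2: a=6, p=101, q=19
  k=3: a=2, p=218, q=41
  k=4: a=3, p=755, q=142
  k=5: a=3, p=2483, q=467
  k=6: a=9, p=23102, q=4345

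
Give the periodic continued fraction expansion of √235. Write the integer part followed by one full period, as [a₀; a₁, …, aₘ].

a₀ = ⌊√235⌋ = 15.
With m₀=0, d₀=1 and mₖ₊₁ = dₖaₖ − mₖ, dₖ₊₁ = (n − mₖ₊₁²)/dₖ, aₖ₊₁ = ⌊(a₀+mₖ₊₁)/dₖ₊₁⌋:
  k=1: m=15, d=10, a=3
  k=2: m=15, d=1, a=30
d=1 and a=2a₀=30 at k=2, so the next step gives (m, d) = (15, 10) again — its k=1 value — and the period has length 2.

[15; 3, 30]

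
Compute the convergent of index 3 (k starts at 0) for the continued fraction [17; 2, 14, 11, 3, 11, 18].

5612/321

Using pₖ = aₖpₖ₋₁ + pₖ₋₂, qₖ = aₖqₖ₋₁ + qₖ₋₂ (with p₋₁=1, p₋₂=0, q₋₁=0, q₋₂=1):
  k=0: a=17, p=17, q=1
  k=1: a=2, p=35, q=2
  k=2: a=14, p=507, q=29
  k=3: a=11, p=5612, q=321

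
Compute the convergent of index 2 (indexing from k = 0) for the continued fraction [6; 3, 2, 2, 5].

44/7

Using pₖ = aₖpₖ₋₁ + pₖ₋₂, qₖ = aₖqₖ₋₁ + qₖ₋₂ (with p₋₁=1, p₋₂=0, q₋₁=0, q₋₂=1):
  k=0: a=6, p=6, q=1
  k=1: a=3, p=19, q=3
  k=2: a=2, p=44, q=7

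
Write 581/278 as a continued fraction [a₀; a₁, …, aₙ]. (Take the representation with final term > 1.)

581 = 2*278 + 25
278 = 11*25 + 3
25 = 8*3 + 1
3 = 3*1 + 0  (stop)
So 581/278 = [2; 11, 8, 3].

[2; 11, 8, 3]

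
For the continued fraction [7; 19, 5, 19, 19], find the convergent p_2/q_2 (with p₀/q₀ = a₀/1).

Using pₖ = aₖpₖ₋₁ + pₖ₋₂, qₖ = aₖqₖ₋₁ + qₖ₋₂ (with p₋₁=1, p₋₂=0, q₋₁=0, q₋₂=1):
  k=0: a=7, p=7, q=1
  k=1: a=19, p=134, q=19
  k=2: a=5, p=677, q=96

677/96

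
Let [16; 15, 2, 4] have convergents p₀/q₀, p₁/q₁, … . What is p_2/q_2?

498/31

Using pₖ = aₖpₖ₋₁ + pₖ₋₂, qₖ = aₖqₖ₋₁ + qₖ₋₂ (with p₋₁=1, p₋₂=0, q₋₁=0, q₋₂=1):
  k=0: a=16, p=16, q=1
  k=1: a=15, p=241, q=15
  k=2: a=2, p=498, q=31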